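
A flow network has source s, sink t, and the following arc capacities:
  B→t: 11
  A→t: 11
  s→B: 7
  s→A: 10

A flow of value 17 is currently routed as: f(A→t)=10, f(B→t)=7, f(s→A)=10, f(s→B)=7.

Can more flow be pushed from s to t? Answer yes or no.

No

Residual reachable from s: {s}; t is not reachable.
Saturated cut: s→A, s→B with total capacity 17 = current flow value. Flow is maximum.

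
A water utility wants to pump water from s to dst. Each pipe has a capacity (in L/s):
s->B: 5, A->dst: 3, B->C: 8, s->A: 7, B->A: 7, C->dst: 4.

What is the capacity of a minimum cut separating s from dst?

Max flow = 7 (via 2 augmenting paths).
In the residual at optimum, the set reachable from s is {A, B, C, s}.
Cut edges: C->dst (cap 4), A->dst (cap 3). Sum = 7.

7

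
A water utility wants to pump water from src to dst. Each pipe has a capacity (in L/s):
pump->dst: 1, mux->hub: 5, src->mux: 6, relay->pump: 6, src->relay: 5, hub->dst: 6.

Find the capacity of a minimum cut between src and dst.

6

Max flow = 6 (via 2 augmenting paths).
In the residual at optimum, the set reachable from src is {mux, pump, relay, src}.
Cut edges: mux->hub (cap 5), pump->dst (cap 1). Sum = 6.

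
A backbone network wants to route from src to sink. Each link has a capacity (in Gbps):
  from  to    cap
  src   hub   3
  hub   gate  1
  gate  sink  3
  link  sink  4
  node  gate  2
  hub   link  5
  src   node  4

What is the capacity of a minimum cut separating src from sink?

5

Max flow = 5 (via 2 augmenting paths).
In the residual at optimum, the set reachable from src is {node, src}.
Cut edges: src→hub (cap 3), node→gate (cap 2). Sum = 5.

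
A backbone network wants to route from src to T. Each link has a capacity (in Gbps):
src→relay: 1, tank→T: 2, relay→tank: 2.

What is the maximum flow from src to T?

1

Augment src→relay→tank→T: bottleneck 1. Total 1.
No augmenting path remains in the residual graph.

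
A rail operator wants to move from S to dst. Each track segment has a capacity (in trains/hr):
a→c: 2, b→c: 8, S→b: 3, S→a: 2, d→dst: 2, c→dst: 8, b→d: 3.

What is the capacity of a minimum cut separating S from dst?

5

Max flow = 5 (via 2 augmenting paths).
In the residual at optimum, the set reachable from S is {S}.
Cut edges: S→a (cap 2), S→b (cap 3). Sum = 5.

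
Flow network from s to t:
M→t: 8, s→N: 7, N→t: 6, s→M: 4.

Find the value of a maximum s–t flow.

10

Augment s→M→t: bottleneck 4. Total 4.
Augment s→N→t: bottleneck 6. Total 10.
No augmenting path remains in the residual graph.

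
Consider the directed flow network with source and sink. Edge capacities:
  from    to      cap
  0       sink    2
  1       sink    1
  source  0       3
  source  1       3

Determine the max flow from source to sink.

Augment source→1→sink: bottleneck 1. Total 1.
Augment source→0→sink: bottleneck 2. Total 3.
No augmenting path remains in the residual graph.

3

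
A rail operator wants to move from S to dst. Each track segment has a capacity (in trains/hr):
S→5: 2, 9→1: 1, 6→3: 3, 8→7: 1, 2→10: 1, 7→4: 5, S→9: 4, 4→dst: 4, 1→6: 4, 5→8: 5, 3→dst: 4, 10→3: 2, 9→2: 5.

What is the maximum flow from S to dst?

3

Augment S→5→8→7→4→dst: bottleneck 1. Total 1.
Augment S→9→1→6→3→dst: bottleneck 1. Total 2.
Augment S→9→2→10→3→dst: bottleneck 1. Total 3.
No augmenting path remains in the residual graph.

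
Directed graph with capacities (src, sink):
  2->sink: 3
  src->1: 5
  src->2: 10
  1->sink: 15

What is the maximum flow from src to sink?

Augment src->2->sink: bottleneck 3. Total 3.
Augment src->1->sink: bottleneck 5. Total 8.
No augmenting path remains in the residual graph.

8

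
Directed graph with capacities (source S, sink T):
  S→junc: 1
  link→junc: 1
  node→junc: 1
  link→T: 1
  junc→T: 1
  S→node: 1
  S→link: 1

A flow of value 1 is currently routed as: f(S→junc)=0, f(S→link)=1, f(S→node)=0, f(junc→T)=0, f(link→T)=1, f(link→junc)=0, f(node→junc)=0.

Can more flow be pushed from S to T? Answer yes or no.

Residual path S→junc→T has bottleneck 1 > 0.
Pushing 1 along it raises the flow to 2, so the given flow is not maximum.

Yes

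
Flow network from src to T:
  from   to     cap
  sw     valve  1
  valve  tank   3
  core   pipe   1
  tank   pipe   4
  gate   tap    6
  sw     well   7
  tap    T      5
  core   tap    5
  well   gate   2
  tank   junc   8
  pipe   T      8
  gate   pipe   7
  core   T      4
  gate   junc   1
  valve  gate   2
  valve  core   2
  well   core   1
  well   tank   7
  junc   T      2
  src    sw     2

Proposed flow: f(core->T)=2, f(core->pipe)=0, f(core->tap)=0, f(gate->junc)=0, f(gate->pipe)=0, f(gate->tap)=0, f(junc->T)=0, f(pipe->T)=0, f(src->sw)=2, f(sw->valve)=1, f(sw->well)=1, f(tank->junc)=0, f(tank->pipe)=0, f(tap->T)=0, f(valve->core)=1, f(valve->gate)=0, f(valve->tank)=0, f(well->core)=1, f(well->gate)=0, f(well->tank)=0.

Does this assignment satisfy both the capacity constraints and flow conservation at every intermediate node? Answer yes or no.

Every edge has 0 ≤ f(e) ≤ cap(e).
At each intermediate node, inflow equals outflow.

Yes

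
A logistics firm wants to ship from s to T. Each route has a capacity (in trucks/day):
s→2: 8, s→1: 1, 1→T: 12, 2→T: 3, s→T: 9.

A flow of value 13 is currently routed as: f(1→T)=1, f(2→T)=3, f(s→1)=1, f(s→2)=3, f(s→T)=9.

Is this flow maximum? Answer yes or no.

Yes

Residual reachable from s: {2, s}; T is not reachable.
Saturated cut: s→1, s→T, 2→T with total capacity 13 = current flow value. Flow is maximum.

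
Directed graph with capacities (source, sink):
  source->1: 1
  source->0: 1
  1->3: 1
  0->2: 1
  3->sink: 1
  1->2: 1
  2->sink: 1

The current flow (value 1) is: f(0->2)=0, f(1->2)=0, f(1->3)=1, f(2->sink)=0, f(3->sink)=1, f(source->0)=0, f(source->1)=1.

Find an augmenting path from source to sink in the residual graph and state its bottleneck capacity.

Residual along source->0->2->sink: source->0: 1, 0->2: 1, 2->sink: 1.
Bottleneck = min = 1.

source->0->2->sink, bottleneck 1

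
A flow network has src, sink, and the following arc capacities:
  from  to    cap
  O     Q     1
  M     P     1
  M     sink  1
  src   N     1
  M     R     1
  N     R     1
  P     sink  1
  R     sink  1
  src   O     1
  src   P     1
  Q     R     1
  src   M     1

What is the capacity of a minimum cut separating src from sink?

Max flow = 3 (via 3 augmenting paths).
In the residual at optimum, the set reachable from src is {N, O, Q, R, src}.
Cut edges: src->M (cap 1), src->P (cap 1), R->sink (cap 1). Sum = 3.

3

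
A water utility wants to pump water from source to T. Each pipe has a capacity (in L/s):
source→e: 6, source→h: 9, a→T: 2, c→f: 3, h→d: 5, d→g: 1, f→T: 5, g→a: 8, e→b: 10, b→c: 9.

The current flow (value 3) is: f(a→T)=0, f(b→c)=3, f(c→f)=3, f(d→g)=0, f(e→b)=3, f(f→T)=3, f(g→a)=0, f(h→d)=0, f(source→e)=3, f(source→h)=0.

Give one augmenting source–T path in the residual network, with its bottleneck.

source→h→d→g→a→T, bottleneck 1

Residual along source→h→d→g→a→T: source→h: 9, h→d: 5, d→g: 1, g→a: 8, a→T: 2.
Bottleneck = min = 1.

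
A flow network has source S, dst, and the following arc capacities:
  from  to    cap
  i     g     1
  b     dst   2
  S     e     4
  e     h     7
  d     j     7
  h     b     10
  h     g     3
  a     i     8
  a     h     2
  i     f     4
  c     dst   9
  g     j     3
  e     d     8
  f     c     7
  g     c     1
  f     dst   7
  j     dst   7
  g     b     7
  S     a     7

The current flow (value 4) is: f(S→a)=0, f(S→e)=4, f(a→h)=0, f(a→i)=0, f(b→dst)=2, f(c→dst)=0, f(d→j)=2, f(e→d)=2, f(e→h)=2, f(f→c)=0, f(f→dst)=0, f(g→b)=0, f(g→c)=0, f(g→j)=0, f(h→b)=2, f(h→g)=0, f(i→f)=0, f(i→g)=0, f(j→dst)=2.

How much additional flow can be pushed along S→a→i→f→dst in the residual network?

4

Residual capacities along the path: S→a: 7, a→i: 8, i→f: 4, f→dst: 7.
Minimum is 4.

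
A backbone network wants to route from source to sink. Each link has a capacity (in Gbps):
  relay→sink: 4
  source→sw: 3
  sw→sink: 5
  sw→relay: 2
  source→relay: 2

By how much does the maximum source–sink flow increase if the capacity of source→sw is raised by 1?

1

Original max flow = 5.
After raising cap(source→sw), augmenting paths through that edge carry 1 more unit.
New max flow = 6. Increase = 1.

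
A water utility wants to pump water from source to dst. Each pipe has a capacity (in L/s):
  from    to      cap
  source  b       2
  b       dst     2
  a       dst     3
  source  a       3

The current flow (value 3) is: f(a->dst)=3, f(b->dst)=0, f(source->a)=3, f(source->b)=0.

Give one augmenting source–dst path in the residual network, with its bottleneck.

Residual along source->b->dst: source->b: 2, b->dst: 2.
Bottleneck = min = 2.

source->b->dst, bottleneck 2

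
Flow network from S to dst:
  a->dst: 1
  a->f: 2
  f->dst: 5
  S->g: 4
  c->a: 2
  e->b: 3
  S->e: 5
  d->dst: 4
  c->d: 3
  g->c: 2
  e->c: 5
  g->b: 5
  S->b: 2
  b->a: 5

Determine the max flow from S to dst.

6

Augment S->b->a->dst: bottleneck 1. Total 1.
Augment S->e->c->d->dst: bottleneck 3. Total 4.
Augment S->b->a->f->dst: bottleneck 1. Total 5.
Augment S->e->b->a->f->dst: bottleneck 1. Total 6.
No augmenting path remains in the residual graph.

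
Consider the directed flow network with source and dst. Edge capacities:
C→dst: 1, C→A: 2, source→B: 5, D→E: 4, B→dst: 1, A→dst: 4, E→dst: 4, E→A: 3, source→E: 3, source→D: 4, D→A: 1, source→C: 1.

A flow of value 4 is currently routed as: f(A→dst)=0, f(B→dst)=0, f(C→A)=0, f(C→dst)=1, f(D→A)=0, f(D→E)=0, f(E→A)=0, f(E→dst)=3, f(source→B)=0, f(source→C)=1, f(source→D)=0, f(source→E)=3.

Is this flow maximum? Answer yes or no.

Residual path source→B→dst has bottleneck 1 > 0.
Pushing 1 along it raises the flow to 5, so the given flow is not maximum.

No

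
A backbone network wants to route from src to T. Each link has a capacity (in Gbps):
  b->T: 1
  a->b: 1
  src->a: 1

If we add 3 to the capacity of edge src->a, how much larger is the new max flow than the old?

Original max flow = 1.
Even with extra capacity on src->a, another cut of capacity 1 remains binding.
New max flow = 1. Increase = 0.

0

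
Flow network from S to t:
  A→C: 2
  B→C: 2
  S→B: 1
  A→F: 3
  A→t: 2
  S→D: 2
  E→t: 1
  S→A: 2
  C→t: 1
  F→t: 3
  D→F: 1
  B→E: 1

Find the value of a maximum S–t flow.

4

Augment S→A→t: bottleneck 2. Total 2.
Augment S→B→E→t: bottleneck 1. Total 3.
Augment S→D→F→t: bottleneck 1. Total 4.
No augmenting path remains in the residual graph.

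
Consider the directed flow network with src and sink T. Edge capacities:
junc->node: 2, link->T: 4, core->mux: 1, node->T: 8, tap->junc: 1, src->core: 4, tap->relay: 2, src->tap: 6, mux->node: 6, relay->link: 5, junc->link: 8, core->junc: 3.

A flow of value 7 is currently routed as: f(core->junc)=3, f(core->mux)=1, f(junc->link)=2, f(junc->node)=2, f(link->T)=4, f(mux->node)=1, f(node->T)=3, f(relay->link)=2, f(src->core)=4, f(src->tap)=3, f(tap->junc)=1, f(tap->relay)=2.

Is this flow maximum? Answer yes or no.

Residual reachable from src: {src, tap}; T is not reachable.
Saturated cut: src->core, tap->relay, tap->junc with total capacity 7 = current flow value. Flow is maximum.

Yes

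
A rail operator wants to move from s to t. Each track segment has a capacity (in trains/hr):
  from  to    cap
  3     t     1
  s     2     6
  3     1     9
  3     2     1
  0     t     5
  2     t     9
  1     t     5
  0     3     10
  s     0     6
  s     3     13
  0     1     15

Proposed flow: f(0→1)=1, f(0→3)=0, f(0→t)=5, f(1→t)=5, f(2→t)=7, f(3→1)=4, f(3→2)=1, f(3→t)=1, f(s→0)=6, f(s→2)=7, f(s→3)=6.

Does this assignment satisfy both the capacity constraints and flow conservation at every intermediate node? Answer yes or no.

Capacity violated on s→2: flow 7 > capacity 6.

No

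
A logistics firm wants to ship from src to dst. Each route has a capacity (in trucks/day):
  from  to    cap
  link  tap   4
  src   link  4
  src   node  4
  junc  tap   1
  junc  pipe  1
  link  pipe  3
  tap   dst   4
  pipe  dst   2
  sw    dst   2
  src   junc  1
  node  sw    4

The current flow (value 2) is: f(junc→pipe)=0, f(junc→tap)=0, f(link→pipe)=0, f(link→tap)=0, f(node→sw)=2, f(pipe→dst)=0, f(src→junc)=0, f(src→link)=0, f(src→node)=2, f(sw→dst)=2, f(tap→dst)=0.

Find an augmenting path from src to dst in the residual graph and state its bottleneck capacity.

Residual along src→link→tap→dst: src→link: 4, link→tap: 4, tap→dst: 4.
Bottleneck = min = 4.

src→link→tap→dst, bottleneck 4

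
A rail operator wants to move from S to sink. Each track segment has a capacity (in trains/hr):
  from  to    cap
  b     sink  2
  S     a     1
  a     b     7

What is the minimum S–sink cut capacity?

Max flow = 1 (via 1 augmenting path).
In the residual at optimum, the set reachable from S is {S}.
Cut edges: S→a (cap 1). Sum = 1.

1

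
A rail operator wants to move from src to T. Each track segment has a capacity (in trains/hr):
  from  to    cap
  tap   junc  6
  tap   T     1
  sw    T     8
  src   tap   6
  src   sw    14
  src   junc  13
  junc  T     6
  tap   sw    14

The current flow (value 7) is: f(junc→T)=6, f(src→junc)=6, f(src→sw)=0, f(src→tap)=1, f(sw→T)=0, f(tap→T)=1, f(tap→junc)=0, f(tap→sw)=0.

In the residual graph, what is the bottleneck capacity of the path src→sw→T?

Residual capacities along the path: src→sw: 14, sw→T: 8.
Minimum is 8.

8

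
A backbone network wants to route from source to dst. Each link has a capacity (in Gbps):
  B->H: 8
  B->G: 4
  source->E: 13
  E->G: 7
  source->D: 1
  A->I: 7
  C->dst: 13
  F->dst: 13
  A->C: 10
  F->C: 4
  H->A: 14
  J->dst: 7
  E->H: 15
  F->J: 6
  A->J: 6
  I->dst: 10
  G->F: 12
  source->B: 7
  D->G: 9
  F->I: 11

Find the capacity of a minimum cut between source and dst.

21

Max flow = 21 (via 6 augmenting paths).
In the residual at optimum, the set reachable from source is {source}.
Cut edges: source->D (cap 1), source->B (cap 7), source->E (cap 13). Sum = 21.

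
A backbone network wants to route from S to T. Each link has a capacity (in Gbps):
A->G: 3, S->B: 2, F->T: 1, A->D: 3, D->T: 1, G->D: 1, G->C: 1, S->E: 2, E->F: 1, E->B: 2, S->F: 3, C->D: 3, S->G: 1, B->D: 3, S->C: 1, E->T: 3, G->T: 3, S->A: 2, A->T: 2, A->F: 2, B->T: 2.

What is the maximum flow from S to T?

Augment S->E->T: bottleneck 2. Total 2.
Augment S->B->T: bottleneck 2. Total 4.
Augment S->A->T: bottleneck 2. Total 6.
Augment S->G->T: bottleneck 1. Total 7.
Augment S->F->T: bottleneck 1. Total 8.
Augment S->C->D->T: bottleneck 1. Total 9.
No augmenting path remains in the residual graph.

9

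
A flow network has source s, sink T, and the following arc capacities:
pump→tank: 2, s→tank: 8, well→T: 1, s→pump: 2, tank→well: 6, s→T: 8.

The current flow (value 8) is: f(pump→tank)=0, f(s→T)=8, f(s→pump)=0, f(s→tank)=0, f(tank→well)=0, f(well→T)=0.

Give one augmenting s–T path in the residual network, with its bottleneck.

Residual along s→tank→well→T: s→tank: 8, tank→well: 6, well→T: 1.
Bottleneck = min = 1.

s→tank→well→T, bottleneck 1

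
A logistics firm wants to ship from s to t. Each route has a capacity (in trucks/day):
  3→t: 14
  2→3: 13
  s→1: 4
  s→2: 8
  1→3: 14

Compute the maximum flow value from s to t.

12

Augment s→1→3→t: bottleneck 4. Total 4.
Augment s→2→3→t: bottleneck 8. Total 12.
No augmenting path remains in the residual graph.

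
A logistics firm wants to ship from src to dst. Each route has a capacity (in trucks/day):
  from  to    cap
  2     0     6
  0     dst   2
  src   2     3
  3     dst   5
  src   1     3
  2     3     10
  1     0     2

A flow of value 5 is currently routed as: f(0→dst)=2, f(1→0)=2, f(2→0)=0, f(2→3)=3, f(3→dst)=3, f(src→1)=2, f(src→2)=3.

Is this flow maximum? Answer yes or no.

Residual reachable from src: {1, src}; dst is not reachable.
Saturated cut: src→2, 1→0 with total capacity 5 = current flow value. Flow is maximum.

Yes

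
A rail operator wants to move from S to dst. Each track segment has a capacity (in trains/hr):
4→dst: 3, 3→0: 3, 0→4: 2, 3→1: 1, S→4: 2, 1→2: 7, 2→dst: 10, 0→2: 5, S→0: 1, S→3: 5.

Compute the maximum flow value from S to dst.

7

Augment S→4→dst: bottleneck 2. Total 2.
Augment S→0→4→dst: bottleneck 1. Total 3.
Augment S→3→0→2→dst: bottleneck 3. Total 6.
Augment S→3→1→2→dst: bottleneck 1. Total 7.
No augmenting path remains in the residual graph.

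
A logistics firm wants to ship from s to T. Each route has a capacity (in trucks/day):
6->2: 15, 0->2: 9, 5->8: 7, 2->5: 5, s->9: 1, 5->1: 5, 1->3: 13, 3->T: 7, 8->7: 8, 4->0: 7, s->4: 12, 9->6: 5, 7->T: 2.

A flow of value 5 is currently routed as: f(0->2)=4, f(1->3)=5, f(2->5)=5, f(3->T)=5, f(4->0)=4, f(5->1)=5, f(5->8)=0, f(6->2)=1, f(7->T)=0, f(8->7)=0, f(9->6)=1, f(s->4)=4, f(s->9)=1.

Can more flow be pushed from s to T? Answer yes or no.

No

Residual reachable from s: {0, 2, 4, 6, 9, s}; T is not reachable.
Saturated cut: 2->5 with total capacity 5 = current flow value. Flow is maximum.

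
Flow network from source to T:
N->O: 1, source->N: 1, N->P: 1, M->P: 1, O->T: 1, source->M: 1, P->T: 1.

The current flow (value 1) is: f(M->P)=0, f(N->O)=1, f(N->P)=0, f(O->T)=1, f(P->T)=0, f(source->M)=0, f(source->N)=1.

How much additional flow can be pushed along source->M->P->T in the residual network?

Residual capacities along the path: source->M: 1, M->P: 1, P->T: 1.
Minimum is 1.

1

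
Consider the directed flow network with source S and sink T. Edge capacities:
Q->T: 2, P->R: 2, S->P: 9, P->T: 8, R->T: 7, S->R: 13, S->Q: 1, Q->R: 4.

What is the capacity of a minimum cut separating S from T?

16

Max flow = 16 (via 3 augmenting paths).
In the residual at optimum, the set reachable from S is {P, R, S}.
Cut edges: S->Q (cap 1), P->T (cap 8), R->T (cap 7). Sum = 16.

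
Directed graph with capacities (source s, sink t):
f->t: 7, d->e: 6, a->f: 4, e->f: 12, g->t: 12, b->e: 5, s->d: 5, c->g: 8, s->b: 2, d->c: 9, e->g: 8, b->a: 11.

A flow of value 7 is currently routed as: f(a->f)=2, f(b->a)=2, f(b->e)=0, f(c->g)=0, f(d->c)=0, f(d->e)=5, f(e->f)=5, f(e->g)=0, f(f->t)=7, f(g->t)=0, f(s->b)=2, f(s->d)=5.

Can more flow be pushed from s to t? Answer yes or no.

No

Residual reachable from s: {s}; t is not reachable.
Saturated cut: s->b, s->d with total capacity 7 = current flow value. Flow is maximum.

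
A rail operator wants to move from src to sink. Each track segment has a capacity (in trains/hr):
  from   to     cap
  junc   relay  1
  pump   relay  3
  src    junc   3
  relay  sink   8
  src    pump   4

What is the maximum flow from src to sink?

4

Augment src->pump->relay->sink: bottleneck 3. Total 3.
Augment src->junc->relay->sink: bottleneck 1. Total 4.
No augmenting path remains in the residual graph.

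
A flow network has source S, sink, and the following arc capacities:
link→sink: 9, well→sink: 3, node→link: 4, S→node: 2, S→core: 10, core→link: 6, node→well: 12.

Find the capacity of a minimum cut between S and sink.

Max flow = 8 (via 2 augmenting paths).
In the residual at optimum, the set reachable from S is {S, core}.
Cut edges: S→node (cap 2), core→link (cap 6). Sum = 8.

8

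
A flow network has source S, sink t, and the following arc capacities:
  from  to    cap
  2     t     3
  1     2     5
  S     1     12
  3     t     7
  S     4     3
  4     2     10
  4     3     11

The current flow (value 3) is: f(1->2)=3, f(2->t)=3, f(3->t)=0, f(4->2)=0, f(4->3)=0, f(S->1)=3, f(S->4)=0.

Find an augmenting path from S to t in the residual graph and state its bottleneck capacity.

Residual along S->4->3->t: S->4: 3, 4->3: 11, 3->t: 7.
Bottleneck = min = 3.

S->4->3->t, bottleneck 3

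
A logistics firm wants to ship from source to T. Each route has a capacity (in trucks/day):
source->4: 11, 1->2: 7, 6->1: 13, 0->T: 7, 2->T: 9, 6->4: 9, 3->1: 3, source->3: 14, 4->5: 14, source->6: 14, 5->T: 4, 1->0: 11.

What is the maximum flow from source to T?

18

Augment source->4->5->T: bottleneck 4. Total 4.
Augment source->6->1->0->T: bottleneck 7. Total 11.
Augment source->6->1->2->T: bottleneck 6. Total 17.
Augment source->3->1->2->T: bottleneck 1. Total 18.
No augmenting path remains in the residual graph.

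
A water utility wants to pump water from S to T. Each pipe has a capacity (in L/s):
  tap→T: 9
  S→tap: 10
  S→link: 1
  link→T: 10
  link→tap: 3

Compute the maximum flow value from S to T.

Augment S→link→T: bottleneck 1. Total 1.
Augment S→tap→T: bottleneck 9. Total 10.
No augmenting path remains in the residual graph.

10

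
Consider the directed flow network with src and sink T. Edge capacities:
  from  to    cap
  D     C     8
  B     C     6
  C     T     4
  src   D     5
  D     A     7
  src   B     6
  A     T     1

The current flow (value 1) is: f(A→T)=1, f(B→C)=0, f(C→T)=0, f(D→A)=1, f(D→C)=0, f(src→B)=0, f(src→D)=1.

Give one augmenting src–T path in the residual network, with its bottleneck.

src→D→C→T, bottleneck 4

Residual along src→D→C→T: src→D: 4, D→C: 8, C→T: 4.
Bottleneck = min = 4.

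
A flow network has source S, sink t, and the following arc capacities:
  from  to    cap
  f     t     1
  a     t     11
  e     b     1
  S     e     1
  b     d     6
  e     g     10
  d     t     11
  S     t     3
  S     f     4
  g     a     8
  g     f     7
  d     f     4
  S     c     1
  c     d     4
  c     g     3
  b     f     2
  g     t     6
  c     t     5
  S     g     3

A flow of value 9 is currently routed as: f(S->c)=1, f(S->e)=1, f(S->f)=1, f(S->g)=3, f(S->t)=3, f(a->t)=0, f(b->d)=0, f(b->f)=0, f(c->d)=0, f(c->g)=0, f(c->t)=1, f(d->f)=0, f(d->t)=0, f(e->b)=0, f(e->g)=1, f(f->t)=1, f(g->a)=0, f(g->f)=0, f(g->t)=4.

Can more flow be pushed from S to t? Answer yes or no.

No

Residual reachable from S: {S, f}; t is not reachable.
Saturated cut: S->c, S->e, S->g, S->t, f->t with total capacity 9 = current flow value. Flow is maximum.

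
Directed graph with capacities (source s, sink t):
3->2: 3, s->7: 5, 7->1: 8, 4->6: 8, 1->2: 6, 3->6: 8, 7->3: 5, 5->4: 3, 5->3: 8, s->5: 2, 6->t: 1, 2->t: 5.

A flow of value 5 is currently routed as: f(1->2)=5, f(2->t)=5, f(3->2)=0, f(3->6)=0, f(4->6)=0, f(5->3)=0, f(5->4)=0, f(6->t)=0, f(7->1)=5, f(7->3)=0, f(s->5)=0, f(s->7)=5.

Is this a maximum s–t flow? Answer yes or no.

No

Residual path s->5->3->6->t has bottleneck 1 > 0.
Pushing 1 along it raises the flow to 6, so the given flow is not maximum.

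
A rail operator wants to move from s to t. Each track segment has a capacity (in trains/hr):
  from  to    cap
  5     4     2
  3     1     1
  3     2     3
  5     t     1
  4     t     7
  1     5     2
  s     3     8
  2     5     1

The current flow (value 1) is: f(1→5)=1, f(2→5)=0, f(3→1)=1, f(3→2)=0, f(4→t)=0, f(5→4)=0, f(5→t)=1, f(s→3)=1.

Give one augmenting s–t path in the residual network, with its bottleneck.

s→3→2→5→4→t, bottleneck 1

Residual along s→3→2→5→4→t: s→3: 7, 3→2: 3, 2→5: 1, 5→4: 2, 4→t: 7.
Bottleneck = min = 1.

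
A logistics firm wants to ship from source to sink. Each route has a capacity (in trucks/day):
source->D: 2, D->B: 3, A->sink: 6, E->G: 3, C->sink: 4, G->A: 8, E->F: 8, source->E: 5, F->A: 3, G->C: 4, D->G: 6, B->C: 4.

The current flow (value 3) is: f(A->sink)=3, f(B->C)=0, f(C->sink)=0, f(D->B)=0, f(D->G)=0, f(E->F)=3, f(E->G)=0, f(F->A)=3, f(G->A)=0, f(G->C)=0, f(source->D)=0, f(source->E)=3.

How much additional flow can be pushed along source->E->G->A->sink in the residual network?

Residual capacities along the path: source->E: 2, E->G: 3, G->A: 8, A->sink: 3.
Minimum is 2.

2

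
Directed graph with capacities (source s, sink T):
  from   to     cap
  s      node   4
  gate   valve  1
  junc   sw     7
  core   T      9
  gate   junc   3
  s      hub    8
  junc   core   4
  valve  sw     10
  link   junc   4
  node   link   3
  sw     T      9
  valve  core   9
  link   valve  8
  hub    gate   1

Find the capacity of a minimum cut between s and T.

4

Max flow = 4 (via 2 augmenting paths).
In the residual at optimum, the set reachable from s is {hub, node, s}.
Cut edges: node→link (cap 3), hub→gate (cap 1). Sum = 4.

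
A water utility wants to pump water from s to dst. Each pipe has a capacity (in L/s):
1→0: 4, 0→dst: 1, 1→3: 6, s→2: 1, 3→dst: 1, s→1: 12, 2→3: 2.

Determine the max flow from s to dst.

Augment s→2→3→dst: bottleneck 1. Total 1.
Augment s→1→0→dst: bottleneck 1. Total 2.
No augmenting path remains in the residual graph.

2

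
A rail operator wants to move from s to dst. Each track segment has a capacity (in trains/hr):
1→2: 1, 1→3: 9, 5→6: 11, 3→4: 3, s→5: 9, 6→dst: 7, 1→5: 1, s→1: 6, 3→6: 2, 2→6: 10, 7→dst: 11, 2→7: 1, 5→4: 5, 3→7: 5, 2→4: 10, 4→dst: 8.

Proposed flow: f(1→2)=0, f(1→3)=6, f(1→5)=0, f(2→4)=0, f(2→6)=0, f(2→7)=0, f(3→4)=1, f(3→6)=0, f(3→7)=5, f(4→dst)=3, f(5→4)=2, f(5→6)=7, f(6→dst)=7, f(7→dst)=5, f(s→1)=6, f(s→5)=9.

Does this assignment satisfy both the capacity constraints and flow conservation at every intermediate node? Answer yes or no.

Yes

Every edge has 0 ≤ f(e) ≤ cap(e).
At each intermediate node, inflow equals outflow.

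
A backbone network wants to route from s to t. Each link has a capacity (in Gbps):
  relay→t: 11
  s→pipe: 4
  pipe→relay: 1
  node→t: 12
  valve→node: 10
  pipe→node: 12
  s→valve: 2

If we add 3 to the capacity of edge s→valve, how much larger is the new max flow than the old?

3

Original max flow = 6.
After raising cap(s→valve), augmenting paths through that edge carry 3 more units.
New max flow = 9. Increase = 3.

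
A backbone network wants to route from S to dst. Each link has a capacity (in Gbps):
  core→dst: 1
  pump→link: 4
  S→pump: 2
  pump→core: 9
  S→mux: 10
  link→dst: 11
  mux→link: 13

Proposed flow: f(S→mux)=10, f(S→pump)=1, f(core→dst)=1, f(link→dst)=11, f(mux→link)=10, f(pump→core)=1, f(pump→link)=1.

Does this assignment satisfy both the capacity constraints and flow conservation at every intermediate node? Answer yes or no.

No

Conservation fails at pump: inflow 1 ≠ outflow 2.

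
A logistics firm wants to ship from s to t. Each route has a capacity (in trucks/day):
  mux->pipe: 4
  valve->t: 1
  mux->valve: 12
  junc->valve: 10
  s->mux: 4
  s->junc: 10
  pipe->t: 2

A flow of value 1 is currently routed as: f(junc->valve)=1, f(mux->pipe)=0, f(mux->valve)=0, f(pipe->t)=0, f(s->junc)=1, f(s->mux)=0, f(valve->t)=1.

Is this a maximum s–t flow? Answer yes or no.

Residual path s->mux->pipe->t has bottleneck 2 > 0.
Pushing 2 along it raises the flow to 3, so the given flow is not maximum.

No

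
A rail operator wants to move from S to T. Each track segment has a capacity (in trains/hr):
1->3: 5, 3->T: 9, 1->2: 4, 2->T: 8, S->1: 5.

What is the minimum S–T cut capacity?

Max flow = 5 (via 1 augmenting path).
In the residual at optimum, the set reachable from S is {S}.
Cut edges: S->1 (cap 5). Sum = 5.

5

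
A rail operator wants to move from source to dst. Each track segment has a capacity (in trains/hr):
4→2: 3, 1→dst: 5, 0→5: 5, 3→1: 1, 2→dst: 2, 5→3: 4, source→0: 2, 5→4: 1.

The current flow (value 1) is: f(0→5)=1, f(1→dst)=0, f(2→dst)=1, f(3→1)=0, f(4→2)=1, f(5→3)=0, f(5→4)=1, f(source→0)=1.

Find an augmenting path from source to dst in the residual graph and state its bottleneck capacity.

Residual along source→0→5→3→1→dst: source→0: 1, 0→5: 4, 5→3: 4, 3→1: 1, 1→dst: 5.
Bottleneck = min = 1.

source→0→5→3→1→dst, bottleneck 1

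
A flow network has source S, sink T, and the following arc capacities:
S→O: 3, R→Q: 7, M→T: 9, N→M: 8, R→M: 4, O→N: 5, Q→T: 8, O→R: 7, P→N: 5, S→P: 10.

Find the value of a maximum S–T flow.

8

Augment S→P→N→M→T: bottleneck 5. Total 5.
Augment S→O→N→M→T: bottleneck 3. Total 8.
No augmenting path remains in the residual graph.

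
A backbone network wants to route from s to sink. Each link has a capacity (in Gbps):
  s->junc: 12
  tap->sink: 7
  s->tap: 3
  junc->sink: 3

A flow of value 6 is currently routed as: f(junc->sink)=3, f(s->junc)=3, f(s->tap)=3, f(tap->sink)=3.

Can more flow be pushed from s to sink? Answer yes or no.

Residual reachable from s: {junc, s}; sink is not reachable.
Saturated cut: s->tap, junc->sink with total capacity 6 = current flow value. Flow is maximum.

No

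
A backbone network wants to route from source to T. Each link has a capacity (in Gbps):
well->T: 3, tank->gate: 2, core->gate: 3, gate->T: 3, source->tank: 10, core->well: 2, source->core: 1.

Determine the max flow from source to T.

3

Augment source->tank->gate->T: bottleneck 2. Total 2.
Augment source->core->gate->T: bottleneck 1. Total 3.
No augmenting path remains in the residual graph.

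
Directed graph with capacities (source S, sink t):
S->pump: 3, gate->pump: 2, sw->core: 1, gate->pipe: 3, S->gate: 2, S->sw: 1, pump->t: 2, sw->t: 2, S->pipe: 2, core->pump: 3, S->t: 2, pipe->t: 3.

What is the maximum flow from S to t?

Augment S->t: bottleneck 2. Total 2.
Augment S->sw->t: bottleneck 1. Total 3.
Augment S->pipe->t: bottleneck 2. Total 5.
Augment S->pump->t: bottleneck 2. Total 7.
Augment S->gate->pipe->t: bottleneck 1. Total 8.
No augmenting path remains in the residual graph.

8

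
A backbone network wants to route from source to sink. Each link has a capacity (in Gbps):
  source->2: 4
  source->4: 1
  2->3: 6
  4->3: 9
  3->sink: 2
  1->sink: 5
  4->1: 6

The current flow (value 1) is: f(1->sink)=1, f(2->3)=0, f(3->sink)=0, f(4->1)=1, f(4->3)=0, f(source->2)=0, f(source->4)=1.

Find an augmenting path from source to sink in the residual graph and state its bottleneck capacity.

source->2->3->sink, bottleneck 2

Residual along source->2->3->sink: source->2: 4, 2->3: 6, 3->sink: 2.
Bottleneck = min = 2.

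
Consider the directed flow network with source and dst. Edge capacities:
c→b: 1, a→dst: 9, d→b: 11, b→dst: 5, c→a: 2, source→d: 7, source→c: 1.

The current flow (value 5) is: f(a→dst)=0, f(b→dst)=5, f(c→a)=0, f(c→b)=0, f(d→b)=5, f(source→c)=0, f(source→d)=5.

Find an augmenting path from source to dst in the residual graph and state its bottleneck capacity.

Residual along source→c→a→dst: source→c: 1, c→a: 2, a→dst: 9.
Bottleneck = min = 1.

source→c→a→dst, bottleneck 1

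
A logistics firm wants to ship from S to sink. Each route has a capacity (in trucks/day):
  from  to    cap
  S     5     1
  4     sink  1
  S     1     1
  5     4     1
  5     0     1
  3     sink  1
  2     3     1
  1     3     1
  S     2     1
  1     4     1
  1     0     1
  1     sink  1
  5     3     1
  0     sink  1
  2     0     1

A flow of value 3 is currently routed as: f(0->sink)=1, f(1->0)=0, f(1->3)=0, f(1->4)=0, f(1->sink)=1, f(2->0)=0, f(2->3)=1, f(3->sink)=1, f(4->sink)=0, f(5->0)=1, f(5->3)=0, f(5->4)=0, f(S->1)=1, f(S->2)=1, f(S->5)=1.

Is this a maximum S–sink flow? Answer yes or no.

Residual reachable from S: {S}; sink is not reachable.
Saturated cut: S->1, S->5, S->2 with total capacity 3 = current flow value. Flow is maximum.

Yes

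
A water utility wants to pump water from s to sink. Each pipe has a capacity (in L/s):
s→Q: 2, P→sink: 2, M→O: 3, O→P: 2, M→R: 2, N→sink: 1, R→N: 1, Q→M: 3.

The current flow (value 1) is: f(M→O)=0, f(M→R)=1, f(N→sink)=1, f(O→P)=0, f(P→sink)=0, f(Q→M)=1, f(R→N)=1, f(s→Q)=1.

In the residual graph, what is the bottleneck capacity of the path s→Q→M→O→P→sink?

1

Residual capacities along the path: s→Q: 1, Q→M: 2, M→O: 3, O→P: 2, P→sink: 2.
Minimum is 1.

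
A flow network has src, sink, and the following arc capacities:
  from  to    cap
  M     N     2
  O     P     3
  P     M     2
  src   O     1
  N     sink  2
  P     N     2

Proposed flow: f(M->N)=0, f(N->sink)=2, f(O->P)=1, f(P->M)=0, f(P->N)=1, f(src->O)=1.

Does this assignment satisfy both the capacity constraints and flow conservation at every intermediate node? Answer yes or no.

Conservation fails at N: inflow 1 ≠ outflow 2.

No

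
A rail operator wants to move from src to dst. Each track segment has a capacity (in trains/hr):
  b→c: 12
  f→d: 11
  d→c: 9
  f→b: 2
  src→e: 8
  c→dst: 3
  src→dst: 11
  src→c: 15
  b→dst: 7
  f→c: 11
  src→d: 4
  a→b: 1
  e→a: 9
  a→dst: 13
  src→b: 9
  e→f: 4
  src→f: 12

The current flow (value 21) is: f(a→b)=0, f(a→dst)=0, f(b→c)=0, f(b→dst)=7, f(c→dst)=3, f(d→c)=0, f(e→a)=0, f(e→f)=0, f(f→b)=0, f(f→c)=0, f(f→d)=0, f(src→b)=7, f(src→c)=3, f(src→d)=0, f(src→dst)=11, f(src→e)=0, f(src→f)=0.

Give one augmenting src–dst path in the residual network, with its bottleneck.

src→e→a→dst, bottleneck 8

Residual along src→e→a→dst: src→e: 8, e→a: 9, a→dst: 13.
Bottleneck = min = 8.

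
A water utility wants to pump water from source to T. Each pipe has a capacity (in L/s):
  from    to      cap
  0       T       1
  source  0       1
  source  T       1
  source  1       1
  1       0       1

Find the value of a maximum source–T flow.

2

Augment source→T: bottleneck 1. Total 1.
Augment source→0→T: bottleneck 1. Total 2.
No augmenting path remains in the residual graph.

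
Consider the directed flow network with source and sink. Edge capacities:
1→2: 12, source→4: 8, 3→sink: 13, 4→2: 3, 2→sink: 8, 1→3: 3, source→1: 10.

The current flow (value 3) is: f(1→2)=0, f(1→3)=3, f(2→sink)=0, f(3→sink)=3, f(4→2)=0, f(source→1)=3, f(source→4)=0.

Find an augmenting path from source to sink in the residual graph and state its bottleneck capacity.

Residual along source→1→2→sink: source→1: 7, 1→2: 12, 2→sink: 8.
Bottleneck = min = 7.

source→1→2→sink, bottleneck 7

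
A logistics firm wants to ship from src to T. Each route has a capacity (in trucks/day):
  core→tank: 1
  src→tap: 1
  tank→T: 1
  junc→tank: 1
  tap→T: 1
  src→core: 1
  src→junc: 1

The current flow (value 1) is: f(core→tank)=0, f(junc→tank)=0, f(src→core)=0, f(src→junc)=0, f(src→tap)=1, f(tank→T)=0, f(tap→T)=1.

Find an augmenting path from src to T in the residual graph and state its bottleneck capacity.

src→core→tank→T, bottleneck 1

Residual along src→core→tank→T: src→core: 1, core→tank: 1, tank→T: 1.
Bottleneck = min = 1.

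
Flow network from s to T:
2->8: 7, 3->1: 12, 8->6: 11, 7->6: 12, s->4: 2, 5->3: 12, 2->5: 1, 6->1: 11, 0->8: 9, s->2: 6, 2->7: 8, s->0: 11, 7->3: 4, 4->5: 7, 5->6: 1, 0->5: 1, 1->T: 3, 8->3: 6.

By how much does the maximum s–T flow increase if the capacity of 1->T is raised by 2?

Original max flow = 3.
After raising cap(1->T), augmenting paths through that edge carry 2 more units.
New max flow = 5. Increase = 2.

2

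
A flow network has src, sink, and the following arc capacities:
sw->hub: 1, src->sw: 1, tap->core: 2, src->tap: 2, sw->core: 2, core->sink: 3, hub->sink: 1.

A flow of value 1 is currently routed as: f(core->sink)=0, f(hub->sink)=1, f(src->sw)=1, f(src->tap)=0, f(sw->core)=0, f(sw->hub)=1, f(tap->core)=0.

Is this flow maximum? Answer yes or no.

No

Residual path src->tap->core->sink has bottleneck 2 > 0.
Pushing 2 along it raises the flow to 3, so the given flow is not maximum.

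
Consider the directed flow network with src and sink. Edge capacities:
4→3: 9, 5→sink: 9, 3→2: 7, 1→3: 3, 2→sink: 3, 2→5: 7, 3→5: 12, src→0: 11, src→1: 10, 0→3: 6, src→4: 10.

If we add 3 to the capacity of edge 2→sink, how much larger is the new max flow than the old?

Original max flow = 12.
After raising cap(2→sink), augmenting paths through that edge carry 3 more units.
New max flow = 15. Increase = 3.

3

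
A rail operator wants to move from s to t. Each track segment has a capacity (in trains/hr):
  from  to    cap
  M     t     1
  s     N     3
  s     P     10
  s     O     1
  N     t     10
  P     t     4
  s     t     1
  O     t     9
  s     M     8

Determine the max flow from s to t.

10

Augment s->t: bottleneck 1. Total 1.
Augment s->N->t: bottleneck 3. Total 4.
Augment s->P->t: bottleneck 4. Total 8.
Augment s->O->t: bottleneck 1. Total 9.
Augment s->M->t: bottleneck 1. Total 10.
No augmenting path remains in the residual graph.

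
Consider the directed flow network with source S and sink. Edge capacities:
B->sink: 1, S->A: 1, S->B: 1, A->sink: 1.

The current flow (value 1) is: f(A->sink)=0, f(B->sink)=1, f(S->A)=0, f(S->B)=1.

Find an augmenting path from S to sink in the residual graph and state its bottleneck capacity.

S->A->sink, bottleneck 1

Residual along S->A->sink: S->A: 1, A->sink: 1.
Bottleneck = min = 1.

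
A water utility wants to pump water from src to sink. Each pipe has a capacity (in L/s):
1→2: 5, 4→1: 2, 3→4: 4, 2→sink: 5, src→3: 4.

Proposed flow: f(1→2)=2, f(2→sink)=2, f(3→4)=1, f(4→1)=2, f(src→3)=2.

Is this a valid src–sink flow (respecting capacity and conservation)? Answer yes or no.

No

Conservation fails at 3: inflow 2 ≠ outflow 1.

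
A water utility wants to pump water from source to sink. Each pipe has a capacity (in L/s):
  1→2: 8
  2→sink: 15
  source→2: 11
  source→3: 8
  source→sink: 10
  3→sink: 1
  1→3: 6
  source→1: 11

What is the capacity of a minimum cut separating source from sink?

Max flow = 26 (via 4 augmenting paths).
In the residual at optimum, the set reachable from source is {1, 2, 3, source}.
Cut edges: source→sink (cap 10), 2→sink (cap 15), 3→sink (cap 1). Sum = 26.

26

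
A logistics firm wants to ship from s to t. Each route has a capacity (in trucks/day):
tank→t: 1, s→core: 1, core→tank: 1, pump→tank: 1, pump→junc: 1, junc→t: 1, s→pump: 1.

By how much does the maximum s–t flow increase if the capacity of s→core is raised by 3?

0

Original max flow = 2.
Even with extra capacity on s→core, another cut of capacity 2 remains binding.
New max flow = 2. Increase = 0.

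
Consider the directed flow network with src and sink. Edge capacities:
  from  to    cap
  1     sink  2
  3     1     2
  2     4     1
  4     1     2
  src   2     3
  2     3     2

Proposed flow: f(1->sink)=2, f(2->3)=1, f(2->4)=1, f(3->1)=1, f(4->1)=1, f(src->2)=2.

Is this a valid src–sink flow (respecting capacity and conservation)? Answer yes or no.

Yes

Every edge has 0 ≤ f(e) ≤ cap(e).
At each intermediate node, inflow equals outflow.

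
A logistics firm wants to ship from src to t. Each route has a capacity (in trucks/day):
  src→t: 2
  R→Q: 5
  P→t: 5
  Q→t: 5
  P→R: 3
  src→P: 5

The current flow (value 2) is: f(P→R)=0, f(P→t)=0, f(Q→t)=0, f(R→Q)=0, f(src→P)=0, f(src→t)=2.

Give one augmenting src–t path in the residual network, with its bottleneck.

Residual along src→P→t: src→P: 5, P→t: 5.
Bottleneck = min = 5.

src→P→t, bottleneck 5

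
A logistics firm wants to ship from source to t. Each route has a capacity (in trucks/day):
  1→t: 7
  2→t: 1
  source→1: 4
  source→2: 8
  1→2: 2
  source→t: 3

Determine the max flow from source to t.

8

Augment source→t: bottleneck 3. Total 3.
Augment source→1→t: bottleneck 4. Total 7.
Augment source→2→t: bottleneck 1. Total 8.
No augmenting path remains in the residual graph.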